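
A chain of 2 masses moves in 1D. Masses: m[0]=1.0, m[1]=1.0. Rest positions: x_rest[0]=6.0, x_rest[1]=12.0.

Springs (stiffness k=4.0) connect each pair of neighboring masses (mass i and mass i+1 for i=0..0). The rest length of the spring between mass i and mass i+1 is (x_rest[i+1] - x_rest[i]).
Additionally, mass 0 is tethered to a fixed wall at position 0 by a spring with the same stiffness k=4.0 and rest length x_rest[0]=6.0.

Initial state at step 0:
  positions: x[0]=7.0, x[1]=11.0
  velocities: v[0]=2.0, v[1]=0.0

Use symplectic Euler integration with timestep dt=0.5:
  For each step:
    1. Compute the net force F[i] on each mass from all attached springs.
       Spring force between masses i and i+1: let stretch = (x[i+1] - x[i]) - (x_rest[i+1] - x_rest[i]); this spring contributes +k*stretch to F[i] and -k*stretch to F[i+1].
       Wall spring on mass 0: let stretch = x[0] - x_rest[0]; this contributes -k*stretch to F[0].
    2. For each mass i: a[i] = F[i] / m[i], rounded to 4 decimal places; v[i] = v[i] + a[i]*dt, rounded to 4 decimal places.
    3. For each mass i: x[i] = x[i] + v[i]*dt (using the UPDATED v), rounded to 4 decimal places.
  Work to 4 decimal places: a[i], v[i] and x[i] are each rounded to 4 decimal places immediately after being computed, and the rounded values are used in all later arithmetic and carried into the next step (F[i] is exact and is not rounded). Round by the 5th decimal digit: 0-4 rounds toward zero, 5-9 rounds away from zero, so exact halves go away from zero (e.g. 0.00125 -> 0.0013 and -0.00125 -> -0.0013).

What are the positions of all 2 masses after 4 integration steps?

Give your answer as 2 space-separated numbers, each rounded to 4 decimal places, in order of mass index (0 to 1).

Step 0: x=[7.0000 11.0000] v=[2.0000 0.0000]
Step 1: x=[5.0000 13.0000] v=[-4.0000 4.0000]
Step 2: x=[6.0000 13.0000] v=[2.0000 0.0000]
Step 3: x=[8.0000 12.0000] v=[4.0000 -2.0000]
Step 4: x=[6.0000 13.0000] v=[-4.0000 2.0000]

Answer: 6.0000 13.0000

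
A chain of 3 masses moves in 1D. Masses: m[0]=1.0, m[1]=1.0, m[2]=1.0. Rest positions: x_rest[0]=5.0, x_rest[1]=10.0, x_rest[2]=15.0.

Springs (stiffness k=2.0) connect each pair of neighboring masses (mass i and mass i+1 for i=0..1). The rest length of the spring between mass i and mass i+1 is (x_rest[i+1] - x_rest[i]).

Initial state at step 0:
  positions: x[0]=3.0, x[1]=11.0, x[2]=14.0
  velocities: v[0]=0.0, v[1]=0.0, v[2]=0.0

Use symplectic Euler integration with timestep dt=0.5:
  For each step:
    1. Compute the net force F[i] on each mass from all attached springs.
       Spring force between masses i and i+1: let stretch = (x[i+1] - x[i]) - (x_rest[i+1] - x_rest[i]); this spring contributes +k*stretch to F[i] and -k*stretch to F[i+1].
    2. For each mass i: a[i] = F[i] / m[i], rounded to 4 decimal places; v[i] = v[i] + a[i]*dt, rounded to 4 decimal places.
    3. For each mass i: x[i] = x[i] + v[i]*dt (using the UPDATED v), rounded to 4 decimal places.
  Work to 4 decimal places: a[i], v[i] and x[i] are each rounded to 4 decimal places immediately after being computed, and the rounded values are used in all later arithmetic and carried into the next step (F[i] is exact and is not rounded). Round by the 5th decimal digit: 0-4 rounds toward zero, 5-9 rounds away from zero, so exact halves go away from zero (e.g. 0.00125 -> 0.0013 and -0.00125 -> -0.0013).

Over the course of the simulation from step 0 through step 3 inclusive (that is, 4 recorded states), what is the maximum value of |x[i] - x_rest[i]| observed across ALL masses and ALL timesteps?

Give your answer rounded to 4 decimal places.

Step 0: x=[3.0000 11.0000 14.0000] v=[0.0000 0.0000 0.0000]
Step 1: x=[4.5000 8.5000 15.0000] v=[3.0000 -5.0000 2.0000]
Step 2: x=[5.5000 7.2500 15.2500] v=[2.0000 -2.5000 0.5000]
Step 3: x=[4.8750 9.1250 14.0000] v=[-1.2500 3.7500 -2.5000]
Max displacement = 2.7500

Answer: 2.7500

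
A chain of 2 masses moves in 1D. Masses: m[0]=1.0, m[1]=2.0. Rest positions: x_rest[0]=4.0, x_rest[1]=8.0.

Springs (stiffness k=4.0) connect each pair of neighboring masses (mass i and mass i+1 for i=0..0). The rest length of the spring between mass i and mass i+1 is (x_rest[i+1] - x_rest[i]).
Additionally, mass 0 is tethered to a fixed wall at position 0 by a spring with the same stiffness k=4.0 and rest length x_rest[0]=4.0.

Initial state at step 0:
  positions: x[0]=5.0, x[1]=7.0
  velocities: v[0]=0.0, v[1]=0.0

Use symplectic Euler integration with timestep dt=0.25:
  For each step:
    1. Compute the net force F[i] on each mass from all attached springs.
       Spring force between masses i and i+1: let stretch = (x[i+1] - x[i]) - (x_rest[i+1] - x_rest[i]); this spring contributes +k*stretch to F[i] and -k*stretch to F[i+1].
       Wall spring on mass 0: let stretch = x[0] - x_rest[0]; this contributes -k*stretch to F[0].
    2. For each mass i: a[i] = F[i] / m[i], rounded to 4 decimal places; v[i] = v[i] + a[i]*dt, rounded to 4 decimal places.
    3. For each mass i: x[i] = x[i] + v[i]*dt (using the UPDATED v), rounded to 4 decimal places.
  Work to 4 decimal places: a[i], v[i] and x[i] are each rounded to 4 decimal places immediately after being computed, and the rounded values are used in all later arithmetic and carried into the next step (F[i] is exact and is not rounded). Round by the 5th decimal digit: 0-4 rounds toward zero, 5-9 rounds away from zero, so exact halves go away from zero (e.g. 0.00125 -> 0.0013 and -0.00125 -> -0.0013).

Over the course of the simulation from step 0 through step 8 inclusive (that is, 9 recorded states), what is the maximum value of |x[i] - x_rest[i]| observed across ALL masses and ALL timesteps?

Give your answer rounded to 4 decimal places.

Step 0: x=[5.0000 7.0000] v=[0.0000 0.0000]
Step 1: x=[4.2500 7.2500] v=[-3.0000 1.0000]
Step 2: x=[3.1875 7.6250] v=[-4.2500 1.5000]
Step 3: x=[2.4375 7.9453] v=[-3.0000 1.2813]
Step 4: x=[2.4551 8.0772] v=[0.0703 0.5274]
Step 5: x=[3.2644 8.0063] v=[3.2373 -0.2837]
Step 6: x=[4.4431 7.8426] v=[4.7148 -0.6547]
Step 7: x=[5.3609 7.7540] v=[3.6712 -0.3545]
Step 8: x=[5.5368 7.8663] v=[0.7034 0.4490]
Max displacement = 1.5625

Answer: 1.5625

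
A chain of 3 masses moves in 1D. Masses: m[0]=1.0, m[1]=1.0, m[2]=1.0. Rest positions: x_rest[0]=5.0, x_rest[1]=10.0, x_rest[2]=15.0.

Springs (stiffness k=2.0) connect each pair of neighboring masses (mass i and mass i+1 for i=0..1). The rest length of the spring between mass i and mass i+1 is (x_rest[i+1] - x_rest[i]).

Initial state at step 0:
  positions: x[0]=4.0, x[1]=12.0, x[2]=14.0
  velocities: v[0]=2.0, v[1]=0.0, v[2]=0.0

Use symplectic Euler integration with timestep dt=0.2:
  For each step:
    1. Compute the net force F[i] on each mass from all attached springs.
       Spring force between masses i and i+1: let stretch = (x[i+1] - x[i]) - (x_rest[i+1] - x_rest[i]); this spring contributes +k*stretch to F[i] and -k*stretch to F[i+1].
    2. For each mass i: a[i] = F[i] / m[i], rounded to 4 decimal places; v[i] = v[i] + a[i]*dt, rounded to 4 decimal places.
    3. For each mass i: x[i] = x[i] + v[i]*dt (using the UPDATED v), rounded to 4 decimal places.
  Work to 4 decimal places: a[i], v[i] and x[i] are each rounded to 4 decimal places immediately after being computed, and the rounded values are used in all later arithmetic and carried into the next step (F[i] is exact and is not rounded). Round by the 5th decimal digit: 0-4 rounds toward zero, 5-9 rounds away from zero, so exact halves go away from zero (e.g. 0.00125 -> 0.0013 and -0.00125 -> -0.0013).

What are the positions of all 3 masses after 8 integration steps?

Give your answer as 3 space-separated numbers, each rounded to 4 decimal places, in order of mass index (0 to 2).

Step 0: x=[4.0000 12.0000 14.0000] v=[2.0000 0.0000 0.0000]
Step 1: x=[4.6400 11.5200 14.2400] v=[3.2000 -2.4000 1.2000]
Step 2: x=[5.4304 10.7072 14.6624] v=[3.9520 -4.0640 2.1120]
Step 3: x=[6.2429 9.7887 15.1684] v=[4.0627 -4.5926 2.5299]
Step 4: x=[6.9391 9.0169 15.6440] v=[3.4810 -3.8590 2.3780]
Step 5: x=[7.4015 8.6090 15.9894] v=[2.3121 -2.0393 1.7272]
Step 6: x=[7.5605 8.6950 16.1444] v=[0.7951 0.4299 0.7750]
Step 7: x=[7.4103 9.2862 16.1034] v=[-0.7511 2.9559 -0.2048]
Step 8: x=[7.0102 10.2727 15.9171] v=[-2.0007 4.9324 -0.9317]

Answer: 7.0102 10.2727 15.9171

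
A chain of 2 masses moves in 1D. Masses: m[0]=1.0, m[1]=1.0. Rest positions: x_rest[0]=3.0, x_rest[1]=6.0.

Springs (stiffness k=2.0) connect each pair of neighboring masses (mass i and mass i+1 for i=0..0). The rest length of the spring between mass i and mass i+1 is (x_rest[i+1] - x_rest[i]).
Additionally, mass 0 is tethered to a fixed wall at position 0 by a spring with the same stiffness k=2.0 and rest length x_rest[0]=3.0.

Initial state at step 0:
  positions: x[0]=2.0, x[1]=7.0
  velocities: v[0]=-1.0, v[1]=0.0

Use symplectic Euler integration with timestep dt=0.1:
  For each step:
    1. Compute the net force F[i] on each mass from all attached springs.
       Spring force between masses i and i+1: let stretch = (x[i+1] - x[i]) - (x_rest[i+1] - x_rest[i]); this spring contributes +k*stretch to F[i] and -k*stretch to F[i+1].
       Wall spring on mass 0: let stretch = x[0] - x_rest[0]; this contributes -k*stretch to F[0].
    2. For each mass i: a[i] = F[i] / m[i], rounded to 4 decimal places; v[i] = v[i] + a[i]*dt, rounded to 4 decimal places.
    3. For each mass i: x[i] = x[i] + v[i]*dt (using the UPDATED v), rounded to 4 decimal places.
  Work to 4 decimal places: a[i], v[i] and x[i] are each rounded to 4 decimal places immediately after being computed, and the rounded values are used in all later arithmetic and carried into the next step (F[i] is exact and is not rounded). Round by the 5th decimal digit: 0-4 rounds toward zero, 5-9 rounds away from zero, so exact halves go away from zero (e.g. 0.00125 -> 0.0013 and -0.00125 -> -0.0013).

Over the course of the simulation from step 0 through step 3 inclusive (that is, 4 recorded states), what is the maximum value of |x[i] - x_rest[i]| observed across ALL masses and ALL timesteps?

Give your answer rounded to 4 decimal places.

Answer: 1.0400

Derivation:
Step 0: x=[2.0000 7.0000] v=[-1.0000 0.0000]
Step 1: x=[1.9600 6.9600] v=[-0.4000 -0.4000]
Step 2: x=[1.9808 6.8800] v=[0.2080 -0.8000]
Step 3: x=[2.0600 6.7620] v=[0.7917 -1.1798]
Max displacement = 1.0400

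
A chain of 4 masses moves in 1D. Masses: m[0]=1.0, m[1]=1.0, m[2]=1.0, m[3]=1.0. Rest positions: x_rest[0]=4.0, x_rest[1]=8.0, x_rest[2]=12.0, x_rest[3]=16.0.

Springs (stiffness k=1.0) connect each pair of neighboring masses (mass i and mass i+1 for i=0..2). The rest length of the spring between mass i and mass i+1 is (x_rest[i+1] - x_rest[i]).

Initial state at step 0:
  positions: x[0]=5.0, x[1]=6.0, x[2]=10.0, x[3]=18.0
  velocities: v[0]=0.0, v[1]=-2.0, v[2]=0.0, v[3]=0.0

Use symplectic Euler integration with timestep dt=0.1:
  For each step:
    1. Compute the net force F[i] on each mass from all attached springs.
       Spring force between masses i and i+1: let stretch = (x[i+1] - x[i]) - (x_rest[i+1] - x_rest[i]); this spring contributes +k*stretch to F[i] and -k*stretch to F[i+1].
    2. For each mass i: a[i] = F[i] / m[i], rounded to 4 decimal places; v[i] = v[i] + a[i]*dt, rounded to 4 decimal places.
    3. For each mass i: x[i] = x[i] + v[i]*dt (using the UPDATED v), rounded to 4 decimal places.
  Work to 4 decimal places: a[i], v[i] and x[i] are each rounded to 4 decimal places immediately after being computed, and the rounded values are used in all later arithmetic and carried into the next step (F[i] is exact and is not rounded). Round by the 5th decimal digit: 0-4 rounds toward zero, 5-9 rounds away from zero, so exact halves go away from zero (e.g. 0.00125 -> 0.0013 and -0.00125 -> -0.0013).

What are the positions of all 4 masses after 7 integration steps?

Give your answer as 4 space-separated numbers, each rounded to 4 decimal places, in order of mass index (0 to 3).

Step 0: x=[5.0000 6.0000 10.0000 18.0000] v=[0.0000 -2.0000 0.0000 0.0000]
Step 1: x=[4.9700 5.8300 10.0400 17.9600] v=[-0.3000 -1.7000 0.4000 -0.4000]
Step 2: x=[4.9086 5.6935 10.1171 17.8808] v=[-0.6140 -1.3650 0.7710 -0.7920]
Step 3: x=[4.8151 5.5934 10.2276 17.7640] v=[-0.9355 -1.0011 1.1050 -1.1684]
Step 4: x=[4.6893 5.5319 10.3671 17.6118] v=[-1.2577 -0.6155 1.3952 -1.5220]
Step 5: x=[4.5320 5.5103 10.5307 17.4272] v=[-1.5734 -0.2162 1.6362 -1.8465]
Step 6: x=[4.3444 5.5291 10.7131 17.2136] v=[-1.8756 0.1880 1.8238 -2.1362]
Step 7: x=[4.1287 5.5879 10.9087 16.9750] v=[-2.1571 0.5879 1.9555 -2.3863]

Answer: 4.1287 5.5879 10.9087 16.9750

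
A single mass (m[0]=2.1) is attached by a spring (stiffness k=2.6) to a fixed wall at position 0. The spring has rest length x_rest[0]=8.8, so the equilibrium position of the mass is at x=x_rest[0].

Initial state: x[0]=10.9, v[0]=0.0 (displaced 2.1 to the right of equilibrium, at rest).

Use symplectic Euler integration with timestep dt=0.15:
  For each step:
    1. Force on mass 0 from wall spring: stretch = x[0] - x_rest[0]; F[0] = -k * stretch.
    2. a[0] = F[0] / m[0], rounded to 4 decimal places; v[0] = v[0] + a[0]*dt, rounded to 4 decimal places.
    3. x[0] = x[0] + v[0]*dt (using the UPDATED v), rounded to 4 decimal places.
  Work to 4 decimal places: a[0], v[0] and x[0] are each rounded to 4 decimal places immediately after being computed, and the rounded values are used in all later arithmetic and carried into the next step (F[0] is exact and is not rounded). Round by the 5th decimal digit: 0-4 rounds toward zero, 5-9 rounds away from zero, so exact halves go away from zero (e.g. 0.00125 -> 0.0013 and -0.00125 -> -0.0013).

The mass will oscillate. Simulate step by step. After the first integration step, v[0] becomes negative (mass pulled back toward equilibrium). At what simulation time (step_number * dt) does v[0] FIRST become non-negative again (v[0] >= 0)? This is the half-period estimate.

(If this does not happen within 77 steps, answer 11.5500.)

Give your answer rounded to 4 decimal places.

Step 0: x=[10.9000] v=[0.0000]
Step 1: x=[10.8415] v=[-0.3900]
Step 2: x=[10.7261] v=[-0.7691]
Step 3: x=[10.5571] v=[-1.1268]
Step 4: x=[10.3391] v=[-1.4531]
Step 5: x=[10.0783] v=[-1.7389]
Step 6: x=[9.7819] v=[-1.9763]
Step 7: x=[9.4581] v=[-2.1587]
Step 8: x=[9.1160] v=[-2.2809]
Step 9: x=[8.7651] v=[-2.3396]
Step 10: x=[8.4151] v=[-2.3331]
Step 11: x=[8.0759] v=[-2.2616]
Step 12: x=[7.7568] v=[-2.1271]
Step 13: x=[7.4668] v=[-1.9334]
Step 14: x=[7.2139] v=[-1.6858]
Step 15: x=[7.0052] v=[-1.3912]
Step 16: x=[6.8465] v=[-1.0579]
Step 17: x=[6.7422] v=[-0.6951]
Step 18: x=[6.6953] v=[-0.3129]
Step 19: x=[6.7070] v=[0.0780]
First v>=0 after going negative at step 19, time=2.8500

Answer: 2.8500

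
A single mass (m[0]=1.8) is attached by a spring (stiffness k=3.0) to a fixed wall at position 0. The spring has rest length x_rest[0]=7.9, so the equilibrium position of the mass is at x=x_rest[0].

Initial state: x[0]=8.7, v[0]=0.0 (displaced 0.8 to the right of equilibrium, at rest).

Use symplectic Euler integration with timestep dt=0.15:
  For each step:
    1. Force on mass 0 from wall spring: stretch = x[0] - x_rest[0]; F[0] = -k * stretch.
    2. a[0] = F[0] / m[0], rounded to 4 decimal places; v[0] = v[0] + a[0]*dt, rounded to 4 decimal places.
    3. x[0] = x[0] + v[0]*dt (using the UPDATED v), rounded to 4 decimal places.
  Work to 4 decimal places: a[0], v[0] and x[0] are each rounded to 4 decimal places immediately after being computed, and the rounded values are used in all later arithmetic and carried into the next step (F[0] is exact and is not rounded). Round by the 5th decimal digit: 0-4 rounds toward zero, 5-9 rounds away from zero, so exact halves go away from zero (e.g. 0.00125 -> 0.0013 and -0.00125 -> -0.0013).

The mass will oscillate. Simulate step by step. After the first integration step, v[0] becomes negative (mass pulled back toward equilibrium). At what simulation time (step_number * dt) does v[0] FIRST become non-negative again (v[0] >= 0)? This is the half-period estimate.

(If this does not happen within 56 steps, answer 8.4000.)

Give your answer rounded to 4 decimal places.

Step 0: x=[8.7000] v=[0.0000]
Step 1: x=[8.6700] v=[-0.2000]
Step 2: x=[8.6111] v=[-0.3925]
Step 3: x=[8.5256] v=[-0.5703]
Step 4: x=[8.4166] v=[-0.7267]
Step 5: x=[8.2882] v=[-0.8559]
Step 6: x=[8.1453] v=[-0.9530]
Step 7: x=[7.9932] v=[-1.0143]
Step 8: x=[7.8376] v=[-1.0376]
Step 9: x=[7.6843] v=[-1.0220]
Step 10: x=[7.5391] v=[-0.9681]
Step 11: x=[7.4074] v=[-0.8779]
Step 12: x=[7.2942] v=[-0.7548]
Step 13: x=[7.2037] v=[-0.6033]
Step 14: x=[7.1393] v=[-0.4292]
Step 15: x=[7.1035] v=[-0.2390]
Step 16: x=[7.0975] v=[-0.0399]
Step 17: x=[7.1216] v=[0.1607]
First v>=0 after going negative at step 17, time=2.5500

Answer: 2.5500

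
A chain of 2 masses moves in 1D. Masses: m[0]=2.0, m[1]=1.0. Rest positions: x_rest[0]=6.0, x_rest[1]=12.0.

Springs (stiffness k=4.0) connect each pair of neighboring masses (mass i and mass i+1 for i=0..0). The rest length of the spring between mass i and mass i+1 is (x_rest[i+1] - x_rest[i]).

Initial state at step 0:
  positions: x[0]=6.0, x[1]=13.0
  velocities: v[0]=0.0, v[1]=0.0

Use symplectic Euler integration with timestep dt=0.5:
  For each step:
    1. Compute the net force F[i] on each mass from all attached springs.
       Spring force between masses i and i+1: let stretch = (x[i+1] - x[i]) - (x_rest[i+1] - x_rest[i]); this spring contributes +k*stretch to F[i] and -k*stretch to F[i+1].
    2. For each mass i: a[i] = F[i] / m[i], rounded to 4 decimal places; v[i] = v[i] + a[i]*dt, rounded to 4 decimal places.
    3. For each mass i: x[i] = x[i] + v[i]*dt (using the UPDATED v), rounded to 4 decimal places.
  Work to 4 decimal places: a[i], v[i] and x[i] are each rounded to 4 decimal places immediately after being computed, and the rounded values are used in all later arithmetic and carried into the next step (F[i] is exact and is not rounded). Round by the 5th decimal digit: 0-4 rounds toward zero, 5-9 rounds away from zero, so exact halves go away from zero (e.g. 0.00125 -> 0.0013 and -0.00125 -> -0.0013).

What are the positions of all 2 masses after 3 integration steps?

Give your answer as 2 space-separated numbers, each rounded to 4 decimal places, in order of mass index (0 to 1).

Step 0: x=[6.0000 13.0000] v=[0.0000 0.0000]
Step 1: x=[6.5000 12.0000] v=[1.0000 -2.0000]
Step 2: x=[6.7500 11.5000] v=[0.5000 -1.0000]
Step 3: x=[6.3750 12.2500] v=[-0.7500 1.5000]

Answer: 6.3750 12.2500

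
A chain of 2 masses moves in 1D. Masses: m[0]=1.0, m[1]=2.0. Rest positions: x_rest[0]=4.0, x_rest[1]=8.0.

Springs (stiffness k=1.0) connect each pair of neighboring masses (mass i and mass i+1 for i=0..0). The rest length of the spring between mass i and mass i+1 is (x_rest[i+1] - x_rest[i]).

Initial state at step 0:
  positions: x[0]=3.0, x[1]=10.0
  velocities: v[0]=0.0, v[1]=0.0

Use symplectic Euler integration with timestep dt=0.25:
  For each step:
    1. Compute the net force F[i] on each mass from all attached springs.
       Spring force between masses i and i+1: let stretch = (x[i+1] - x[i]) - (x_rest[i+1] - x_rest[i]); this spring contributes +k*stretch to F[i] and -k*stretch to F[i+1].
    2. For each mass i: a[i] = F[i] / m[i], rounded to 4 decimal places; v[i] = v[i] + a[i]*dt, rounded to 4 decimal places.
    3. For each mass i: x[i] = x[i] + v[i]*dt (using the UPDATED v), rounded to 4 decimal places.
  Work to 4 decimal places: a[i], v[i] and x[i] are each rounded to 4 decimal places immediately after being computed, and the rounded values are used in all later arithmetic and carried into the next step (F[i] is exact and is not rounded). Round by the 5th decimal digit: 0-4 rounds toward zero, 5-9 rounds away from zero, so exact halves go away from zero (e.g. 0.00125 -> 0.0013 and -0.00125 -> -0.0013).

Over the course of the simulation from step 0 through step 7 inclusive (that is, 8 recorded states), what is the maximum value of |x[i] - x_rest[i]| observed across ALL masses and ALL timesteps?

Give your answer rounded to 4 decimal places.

Step 0: x=[3.0000 10.0000] v=[0.0000 0.0000]
Step 1: x=[3.1875 9.9063] v=[0.7500 -0.3750]
Step 2: x=[3.5449 9.7276] v=[1.4297 -0.7149]
Step 3: x=[4.0388 9.4807] v=[1.9754 -0.9878]
Step 4: x=[4.6228 9.1887] v=[2.3359 -1.1681]
Step 5: x=[5.2422 8.8790] v=[2.4774 -1.2389]
Step 6: x=[5.8389 8.5806] v=[2.3866 -1.1935]
Step 7: x=[6.3569 8.3216] v=[2.0720 -1.0362]
Max displacement = 2.3569

Answer: 2.3569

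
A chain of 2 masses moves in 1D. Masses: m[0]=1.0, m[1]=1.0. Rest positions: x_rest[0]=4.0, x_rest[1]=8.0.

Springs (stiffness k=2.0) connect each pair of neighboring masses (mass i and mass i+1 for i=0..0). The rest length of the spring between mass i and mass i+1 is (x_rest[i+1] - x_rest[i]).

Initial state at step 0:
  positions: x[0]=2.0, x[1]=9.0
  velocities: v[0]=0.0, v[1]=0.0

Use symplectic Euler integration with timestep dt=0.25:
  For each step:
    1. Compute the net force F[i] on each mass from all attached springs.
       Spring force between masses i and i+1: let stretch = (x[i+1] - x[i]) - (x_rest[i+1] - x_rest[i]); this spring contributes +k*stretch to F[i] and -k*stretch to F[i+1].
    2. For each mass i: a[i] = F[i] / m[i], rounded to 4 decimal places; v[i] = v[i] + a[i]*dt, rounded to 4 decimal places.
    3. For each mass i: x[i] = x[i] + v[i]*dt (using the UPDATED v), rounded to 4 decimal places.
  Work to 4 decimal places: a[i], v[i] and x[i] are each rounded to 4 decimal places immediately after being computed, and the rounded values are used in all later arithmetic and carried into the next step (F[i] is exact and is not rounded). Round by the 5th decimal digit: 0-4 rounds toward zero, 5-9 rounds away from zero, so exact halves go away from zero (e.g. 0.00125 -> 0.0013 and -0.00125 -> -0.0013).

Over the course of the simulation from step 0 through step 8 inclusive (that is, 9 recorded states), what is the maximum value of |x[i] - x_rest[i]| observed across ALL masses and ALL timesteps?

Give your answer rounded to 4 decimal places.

Answer: 2.0333

Derivation:
Step 0: x=[2.0000 9.0000] v=[0.0000 0.0000]
Step 1: x=[2.3750 8.6250] v=[1.5000 -1.5000]
Step 2: x=[3.0313 7.9688] v=[2.6250 -2.6250]
Step 3: x=[3.8048 7.1954] v=[3.0938 -3.0938]
Step 4: x=[4.5021 6.4981] v=[2.7891 -2.7891]
Step 5: x=[4.9489 6.0513] v=[1.7871 -1.7871]
Step 6: x=[5.0335 5.9667] v=[0.3383 -0.3383]
Step 7: x=[4.7347 6.2655] v=[-1.1951 1.1951]
Step 8: x=[4.1273 6.8729] v=[-2.4297 2.4297]
Max displacement = 2.0333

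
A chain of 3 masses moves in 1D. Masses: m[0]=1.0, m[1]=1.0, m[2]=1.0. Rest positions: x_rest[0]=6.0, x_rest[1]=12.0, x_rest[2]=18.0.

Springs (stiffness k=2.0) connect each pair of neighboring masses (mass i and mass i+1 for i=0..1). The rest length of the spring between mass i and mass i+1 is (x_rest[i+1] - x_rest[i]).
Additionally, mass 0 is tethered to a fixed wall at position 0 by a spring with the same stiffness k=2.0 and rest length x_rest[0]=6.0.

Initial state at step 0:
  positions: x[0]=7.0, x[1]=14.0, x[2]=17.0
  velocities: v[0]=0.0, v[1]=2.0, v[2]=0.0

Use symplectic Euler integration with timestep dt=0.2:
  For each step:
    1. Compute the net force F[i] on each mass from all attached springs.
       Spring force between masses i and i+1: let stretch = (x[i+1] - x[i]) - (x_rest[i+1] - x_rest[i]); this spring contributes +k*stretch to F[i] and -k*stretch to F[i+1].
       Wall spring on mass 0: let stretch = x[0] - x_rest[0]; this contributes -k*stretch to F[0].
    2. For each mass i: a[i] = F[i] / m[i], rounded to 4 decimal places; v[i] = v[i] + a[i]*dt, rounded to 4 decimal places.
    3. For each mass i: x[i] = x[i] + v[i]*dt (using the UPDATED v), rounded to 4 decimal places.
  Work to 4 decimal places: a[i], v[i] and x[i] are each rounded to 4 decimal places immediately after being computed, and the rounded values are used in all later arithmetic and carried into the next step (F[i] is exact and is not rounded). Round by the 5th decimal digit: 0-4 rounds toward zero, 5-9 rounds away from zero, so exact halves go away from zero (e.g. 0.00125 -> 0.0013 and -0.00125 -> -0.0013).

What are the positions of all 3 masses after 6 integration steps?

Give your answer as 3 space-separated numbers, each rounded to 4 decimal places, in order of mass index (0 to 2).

Answer: 6.5451 11.8568 20.3414

Derivation:
Step 0: x=[7.0000 14.0000 17.0000] v=[0.0000 2.0000 0.0000]
Step 1: x=[7.0000 14.0800 17.2400] v=[0.0000 0.4000 1.2000]
Step 2: x=[7.0064 13.8464 17.7072] v=[0.0320 -1.1680 2.3360]
Step 3: x=[6.9995 13.3745 18.3455] v=[-0.0346 -2.3597 3.1917]
Step 4: x=[6.9426 12.7902 19.0662] v=[-0.2844 -2.9213 3.6033]
Step 5: x=[6.7981 12.2402 19.7648] v=[-0.7224 -2.7499 3.4929]
Step 6: x=[6.5451 11.8568 20.3414] v=[-1.2648 -1.9169 2.8831]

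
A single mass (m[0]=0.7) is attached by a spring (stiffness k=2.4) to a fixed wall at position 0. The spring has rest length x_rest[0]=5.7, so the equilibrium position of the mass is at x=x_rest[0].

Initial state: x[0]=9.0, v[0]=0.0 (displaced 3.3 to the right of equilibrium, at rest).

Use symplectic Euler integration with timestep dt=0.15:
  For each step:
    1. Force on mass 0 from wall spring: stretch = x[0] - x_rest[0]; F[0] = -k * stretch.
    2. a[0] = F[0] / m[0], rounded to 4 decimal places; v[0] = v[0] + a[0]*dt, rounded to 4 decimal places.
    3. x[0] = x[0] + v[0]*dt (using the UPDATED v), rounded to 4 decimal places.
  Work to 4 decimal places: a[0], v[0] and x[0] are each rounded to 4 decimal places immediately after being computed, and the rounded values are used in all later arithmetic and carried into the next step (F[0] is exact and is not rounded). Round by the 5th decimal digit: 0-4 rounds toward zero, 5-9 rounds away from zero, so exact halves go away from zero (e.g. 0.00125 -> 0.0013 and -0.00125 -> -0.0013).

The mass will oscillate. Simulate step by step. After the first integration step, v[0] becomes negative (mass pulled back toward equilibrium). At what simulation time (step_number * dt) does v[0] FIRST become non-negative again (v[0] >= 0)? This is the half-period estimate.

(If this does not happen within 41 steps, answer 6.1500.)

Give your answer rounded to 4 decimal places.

Answer: 1.8000

Derivation:
Step 0: x=[9.0000] v=[0.0000]
Step 1: x=[8.7454] v=[-1.6971]
Step 2: x=[8.2559] v=[-3.2633]
Step 3: x=[7.5692] v=[-4.5778]
Step 4: x=[6.7383] v=[-5.5391]
Step 5: x=[5.8273] v=[-6.0731]
Step 6: x=[4.9065] v=[-6.1386]
Step 7: x=[4.0469] v=[-5.7305]
Step 8: x=[3.3149] v=[-4.8803]
Step 9: x=[2.7668] v=[-3.6537]
Step 10: x=[2.4450] v=[-2.1452]
Step 11: x=[2.3743] v=[-0.4712]
Step 12: x=[2.5602] v=[1.2392]
First v>=0 after going negative at step 12, time=1.8000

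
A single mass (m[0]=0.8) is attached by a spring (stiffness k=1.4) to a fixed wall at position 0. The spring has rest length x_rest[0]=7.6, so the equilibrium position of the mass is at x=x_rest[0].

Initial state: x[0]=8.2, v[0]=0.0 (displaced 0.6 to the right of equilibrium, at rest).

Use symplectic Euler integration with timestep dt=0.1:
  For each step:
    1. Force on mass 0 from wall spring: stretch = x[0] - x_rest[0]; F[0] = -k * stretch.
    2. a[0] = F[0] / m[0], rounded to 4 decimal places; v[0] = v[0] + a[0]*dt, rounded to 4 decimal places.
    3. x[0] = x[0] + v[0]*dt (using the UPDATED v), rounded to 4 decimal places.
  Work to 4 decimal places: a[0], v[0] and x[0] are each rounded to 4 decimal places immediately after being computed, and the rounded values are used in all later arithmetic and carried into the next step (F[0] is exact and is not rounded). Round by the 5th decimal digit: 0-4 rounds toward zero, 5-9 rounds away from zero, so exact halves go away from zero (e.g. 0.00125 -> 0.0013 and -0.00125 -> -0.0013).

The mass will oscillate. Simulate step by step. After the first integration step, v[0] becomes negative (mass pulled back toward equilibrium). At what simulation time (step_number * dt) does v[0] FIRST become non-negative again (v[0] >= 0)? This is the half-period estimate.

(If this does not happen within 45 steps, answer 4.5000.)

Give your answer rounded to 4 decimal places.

Answer: 2.4000

Derivation:
Step 0: x=[8.2000] v=[0.0000]
Step 1: x=[8.1895] v=[-0.1050]
Step 2: x=[8.1687] v=[-0.2082]
Step 3: x=[8.1379] v=[-0.3077]
Step 4: x=[8.0977] v=[-0.4018]
Step 5: x=[8.0488] v=[-0.4889]
Step 6: x=[7.9921] v=[-0.5674]
Step 7: x=[7.9285] v=[-0.6360]
Step 8: x=[7.8592] v=[-0.6935]
Step 9: x=[7.7853] v=[-0.7389]
Step 10: x=[7.7082] v=[-0.7713]
Step 11: x=[7.6292] v=[-0.7902]
Step 12: x=[7.5497] v=[-0.7953]
Step 13: x=[7.4711] v=[-0.7865]
Step 14: x=[7.3947] v=[-0.7639]
Step 15: x=[7.3219] v=[-0.7280]
Step 16: x=[7.2540] v=[-0.6793]
Step 17: x=[7.1921] v=[-0.6188]
Step 18: x=[7.1374] v=[-0.5474]
Step 19: x=[7.0908] v=[-0.4664]
Step 20: x=[7.0531] v=[-0.3773]
Step 21: x=[7.0249] v=[-0.2816]
Step 22: x=[7.0068] v=[-0.1810]
Step 23: x=[6.9991] v=[-0.0772]
Step 24: x=[7.0019] v=[0.0280]
First v>=0 after going negative at step 24, time=2.4000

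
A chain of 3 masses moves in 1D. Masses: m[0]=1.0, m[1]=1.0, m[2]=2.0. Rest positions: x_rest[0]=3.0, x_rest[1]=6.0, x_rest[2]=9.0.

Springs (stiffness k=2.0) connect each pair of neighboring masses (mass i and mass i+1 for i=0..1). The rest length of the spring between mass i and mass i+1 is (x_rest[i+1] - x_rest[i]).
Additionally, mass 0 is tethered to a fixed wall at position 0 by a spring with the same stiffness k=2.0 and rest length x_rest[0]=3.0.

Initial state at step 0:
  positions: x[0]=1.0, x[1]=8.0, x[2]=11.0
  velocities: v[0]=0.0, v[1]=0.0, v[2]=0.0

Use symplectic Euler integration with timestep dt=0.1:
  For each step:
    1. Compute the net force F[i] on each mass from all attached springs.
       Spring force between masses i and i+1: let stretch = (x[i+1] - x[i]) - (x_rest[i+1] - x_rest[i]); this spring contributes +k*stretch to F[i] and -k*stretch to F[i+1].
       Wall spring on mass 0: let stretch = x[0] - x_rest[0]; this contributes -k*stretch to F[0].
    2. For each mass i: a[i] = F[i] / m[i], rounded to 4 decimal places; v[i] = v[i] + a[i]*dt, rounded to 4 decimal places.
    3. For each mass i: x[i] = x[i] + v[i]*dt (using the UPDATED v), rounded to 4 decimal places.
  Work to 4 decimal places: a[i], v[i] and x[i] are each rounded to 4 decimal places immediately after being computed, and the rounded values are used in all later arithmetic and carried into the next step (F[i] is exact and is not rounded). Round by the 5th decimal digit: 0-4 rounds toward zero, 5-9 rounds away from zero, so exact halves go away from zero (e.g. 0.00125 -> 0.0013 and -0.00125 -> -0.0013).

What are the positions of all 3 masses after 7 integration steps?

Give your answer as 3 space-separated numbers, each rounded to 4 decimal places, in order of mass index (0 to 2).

Step 0: x=[1.0000 8.0000 11.0000] v=[0.0000 0.0000 0.0000]
Step 1: x=[1.1200 7.9200 11.0000] v=[1.2000 -0.8000 0.0000]
Step 2: x=[1.3536 7.7656 10.9992] v=[2.3360 -1.5440 -0.0080]
Step 3: x=[1.6884 7.5476 10.9961] v=[3.3477 -2.1797 -0.0314]
Step 4: x=[2.1066 7.2814 10.9885] v=[4.1819 -2.6618 -0.0763]
Step 5: x=[2.5862 6.9859 10.9738] v=[4.7955 -2.9553 -0.1470]
Step 6: x=[3.1020 6.6821 10.9492] v=[5.1582 -3.0377 -0.2458]
Step 7: x=[3.6274 6.3921 10.9120] v=[5.2538 -2.9003 -0.3725]

Answer: 3.6274 6.3921 10.9120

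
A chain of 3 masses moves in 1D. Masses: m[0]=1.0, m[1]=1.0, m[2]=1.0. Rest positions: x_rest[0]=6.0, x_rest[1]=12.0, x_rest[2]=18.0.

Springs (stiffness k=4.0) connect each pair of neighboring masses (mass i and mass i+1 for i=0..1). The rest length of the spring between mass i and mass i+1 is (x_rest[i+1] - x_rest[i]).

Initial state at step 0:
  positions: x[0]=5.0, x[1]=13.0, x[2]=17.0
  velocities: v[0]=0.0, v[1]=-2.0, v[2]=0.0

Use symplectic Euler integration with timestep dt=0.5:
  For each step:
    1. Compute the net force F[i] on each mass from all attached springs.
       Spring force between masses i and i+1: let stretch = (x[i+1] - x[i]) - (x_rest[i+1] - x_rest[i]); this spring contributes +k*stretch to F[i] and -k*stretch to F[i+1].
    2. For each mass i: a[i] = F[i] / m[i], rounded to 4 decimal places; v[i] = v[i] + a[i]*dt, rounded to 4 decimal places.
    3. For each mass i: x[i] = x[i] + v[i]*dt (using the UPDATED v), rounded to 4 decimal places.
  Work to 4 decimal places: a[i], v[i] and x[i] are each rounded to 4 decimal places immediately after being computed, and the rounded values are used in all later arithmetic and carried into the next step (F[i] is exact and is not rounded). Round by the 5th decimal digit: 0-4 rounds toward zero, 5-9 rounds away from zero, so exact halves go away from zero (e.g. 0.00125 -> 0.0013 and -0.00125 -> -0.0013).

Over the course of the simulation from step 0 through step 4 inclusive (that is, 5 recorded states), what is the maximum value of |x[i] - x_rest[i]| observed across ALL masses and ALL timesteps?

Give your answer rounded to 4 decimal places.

Step 0: x=[5.0000 13.0000 17.0000] v=[0.0000 -2.0000 0.0000]
Step 1: x=[7.0000 8.0000 19.0000] v=[4.0000 -10.0000 4.0000]
Step 2: x=[4.0000 13.0000 16.0000] v=[-6.0000 10.0000 -6.0000]
Step 3: x=[4.0000 12.0000 16.0000] v=[0.0000 -2.0000 0.0000]
Step 4: x=[6.0000 7.0000 18.0000] v=[4.0000 -10.0000 4.0000]
Max displacement = 5.0000

Answer: 5.0000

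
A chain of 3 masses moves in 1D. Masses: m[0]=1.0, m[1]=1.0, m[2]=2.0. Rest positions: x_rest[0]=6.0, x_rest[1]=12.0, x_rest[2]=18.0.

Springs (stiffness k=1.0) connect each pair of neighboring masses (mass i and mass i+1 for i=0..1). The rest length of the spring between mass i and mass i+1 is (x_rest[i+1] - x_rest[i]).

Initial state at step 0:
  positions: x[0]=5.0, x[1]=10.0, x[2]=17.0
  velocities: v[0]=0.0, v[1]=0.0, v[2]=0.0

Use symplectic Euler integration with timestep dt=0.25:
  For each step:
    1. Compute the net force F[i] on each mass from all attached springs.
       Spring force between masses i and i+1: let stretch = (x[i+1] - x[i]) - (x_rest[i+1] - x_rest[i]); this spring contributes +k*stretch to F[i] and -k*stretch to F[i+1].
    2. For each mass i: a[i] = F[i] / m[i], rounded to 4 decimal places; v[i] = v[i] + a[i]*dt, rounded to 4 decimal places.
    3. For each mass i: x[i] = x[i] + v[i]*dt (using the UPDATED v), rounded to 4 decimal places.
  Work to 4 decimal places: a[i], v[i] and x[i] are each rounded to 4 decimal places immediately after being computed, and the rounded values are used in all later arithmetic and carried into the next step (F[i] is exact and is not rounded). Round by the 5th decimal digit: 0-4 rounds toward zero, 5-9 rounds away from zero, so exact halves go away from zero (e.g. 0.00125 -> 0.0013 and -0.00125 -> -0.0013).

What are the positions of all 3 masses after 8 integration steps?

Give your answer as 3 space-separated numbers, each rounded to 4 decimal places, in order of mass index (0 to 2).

Answer: 4.4145 11.4189 16.5834

Derivation:
Step 0: x=[5.0000 10.0000 17.0000] v=[0.0000 0.0000 0.0000]
Step 1: x=[4.9375 10.1250 16.9688] v=[-0.2500 0.5000 -0.1250]
Step 2: x=[4.8242 10.3535 16.9112] v=[-0.4531 0.9141 -0.2305]
Step 3: x=[4.6815 10.6463 16.8362] v=[-0.5708 1.1712 -0.3002]
Step 4: x=[4.5366 10.9532 16.7552] v=[-0.5796 1.2275 -0.3240]
Step 5: x=[4.4177 11.2217 16.6804] v=[-0.4755 1.0739 -0.2993]
Step 6: x=[4.3491 11.4061 16.6225] v=[-0.2745 0.7376 -0.2316]
Step 7: x=[4.3465 11.4755 16.5891] v=[-0.0103 0.2775 -0.1337]
Step 8: x=[4.4145 11.4189 16.5834] v=[0.2720 -0.2264 -0.0229]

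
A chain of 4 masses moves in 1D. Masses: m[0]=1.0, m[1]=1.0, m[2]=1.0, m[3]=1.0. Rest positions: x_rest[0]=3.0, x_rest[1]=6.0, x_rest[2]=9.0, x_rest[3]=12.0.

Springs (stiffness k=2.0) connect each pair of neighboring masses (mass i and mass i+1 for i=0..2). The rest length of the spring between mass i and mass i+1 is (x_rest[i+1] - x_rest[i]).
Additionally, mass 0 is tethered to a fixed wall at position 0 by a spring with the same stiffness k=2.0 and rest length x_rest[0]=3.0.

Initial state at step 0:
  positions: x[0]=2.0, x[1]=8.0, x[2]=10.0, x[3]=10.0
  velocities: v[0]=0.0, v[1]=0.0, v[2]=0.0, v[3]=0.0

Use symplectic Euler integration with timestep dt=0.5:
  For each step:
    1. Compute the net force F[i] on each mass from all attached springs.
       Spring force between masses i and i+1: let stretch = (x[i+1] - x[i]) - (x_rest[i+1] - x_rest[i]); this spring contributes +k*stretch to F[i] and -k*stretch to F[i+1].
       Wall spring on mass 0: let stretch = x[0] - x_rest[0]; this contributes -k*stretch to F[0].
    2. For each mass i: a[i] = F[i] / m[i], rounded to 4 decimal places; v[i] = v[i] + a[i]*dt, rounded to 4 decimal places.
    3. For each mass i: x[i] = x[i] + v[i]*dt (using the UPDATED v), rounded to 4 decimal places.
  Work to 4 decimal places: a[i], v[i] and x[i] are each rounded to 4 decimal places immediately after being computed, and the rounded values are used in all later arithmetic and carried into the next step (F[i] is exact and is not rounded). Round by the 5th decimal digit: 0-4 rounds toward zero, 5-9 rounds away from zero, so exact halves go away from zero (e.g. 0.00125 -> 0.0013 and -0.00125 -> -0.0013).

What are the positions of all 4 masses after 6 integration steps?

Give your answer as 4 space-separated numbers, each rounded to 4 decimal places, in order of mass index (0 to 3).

Answer: 2.5938 5.6407 10.2500 11.2813

Derivation:
Step 0: x=[2.0000 8.0000 10.0000 10.0000] v=[0.0000 0.0000 0.0000 0.0000]
Step 1: x=[4.0000 6.0000 9.0000 11.5000] v=[4.0000 -4.0000 -2.0000 3.0000]
Step 2: x=[5.0000 4.5000 7.7500 13.2500] v=[2.0000 -3.0000 -2.5000 3.5000]
Step 3: x=[3.2500 4.8750 7.6250 13.7500] v=[-3.5000 0.7500 -0.2500 1.0000]
Step 4: x=[0.6875 5.8125 9.1875 12.6875] v=[-5.1250 1.8750 3.1250 -2.1250]
Step 5: x=[0.3438 5.8750 10.8125 11.3750] v=[-0.6875 0.1250 3.2500 -2.6250]
Step 6: x=[2.5938 5.6407 10.2500 11.2813] v=[4.4999 -0.4687 -1.1250 -0.1875]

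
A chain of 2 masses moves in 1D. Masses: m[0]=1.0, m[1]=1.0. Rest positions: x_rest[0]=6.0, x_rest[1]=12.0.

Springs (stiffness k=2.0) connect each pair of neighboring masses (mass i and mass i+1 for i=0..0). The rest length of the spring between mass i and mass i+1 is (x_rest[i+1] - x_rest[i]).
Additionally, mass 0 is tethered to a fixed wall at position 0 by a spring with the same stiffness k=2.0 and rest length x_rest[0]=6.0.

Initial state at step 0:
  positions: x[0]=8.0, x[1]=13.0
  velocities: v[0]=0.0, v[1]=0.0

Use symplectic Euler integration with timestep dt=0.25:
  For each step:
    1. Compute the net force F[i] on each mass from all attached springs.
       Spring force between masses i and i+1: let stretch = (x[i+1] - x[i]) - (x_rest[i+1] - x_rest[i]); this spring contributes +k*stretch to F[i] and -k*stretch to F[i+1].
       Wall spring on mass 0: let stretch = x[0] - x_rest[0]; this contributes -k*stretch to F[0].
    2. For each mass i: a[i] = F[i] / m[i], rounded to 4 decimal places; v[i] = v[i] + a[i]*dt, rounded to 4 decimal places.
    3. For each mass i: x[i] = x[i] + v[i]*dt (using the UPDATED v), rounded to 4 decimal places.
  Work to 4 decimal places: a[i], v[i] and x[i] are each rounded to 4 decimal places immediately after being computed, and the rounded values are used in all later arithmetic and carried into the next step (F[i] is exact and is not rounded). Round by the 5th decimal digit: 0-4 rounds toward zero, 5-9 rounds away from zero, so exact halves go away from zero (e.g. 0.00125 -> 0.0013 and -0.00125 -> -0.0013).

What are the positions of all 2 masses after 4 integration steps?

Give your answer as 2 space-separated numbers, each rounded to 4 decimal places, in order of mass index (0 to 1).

Answer: 5.6560 13.4558

Derivation:
Step 0: x=[8.0000 13.0000] v=[0.0000 0.0000]
Step 1: x=[7.6250 13.1250] v=[-1.5000 0.5000]
Step 2: x=[6.9844 13.3125] v=[-2.5625 0.7500]
Step 3: x=[6.2617 13.4590] v=[-2.8907 0.5860]
Step 4: x=[5.6560 13.4558] v=[-2.4229 -0.0127]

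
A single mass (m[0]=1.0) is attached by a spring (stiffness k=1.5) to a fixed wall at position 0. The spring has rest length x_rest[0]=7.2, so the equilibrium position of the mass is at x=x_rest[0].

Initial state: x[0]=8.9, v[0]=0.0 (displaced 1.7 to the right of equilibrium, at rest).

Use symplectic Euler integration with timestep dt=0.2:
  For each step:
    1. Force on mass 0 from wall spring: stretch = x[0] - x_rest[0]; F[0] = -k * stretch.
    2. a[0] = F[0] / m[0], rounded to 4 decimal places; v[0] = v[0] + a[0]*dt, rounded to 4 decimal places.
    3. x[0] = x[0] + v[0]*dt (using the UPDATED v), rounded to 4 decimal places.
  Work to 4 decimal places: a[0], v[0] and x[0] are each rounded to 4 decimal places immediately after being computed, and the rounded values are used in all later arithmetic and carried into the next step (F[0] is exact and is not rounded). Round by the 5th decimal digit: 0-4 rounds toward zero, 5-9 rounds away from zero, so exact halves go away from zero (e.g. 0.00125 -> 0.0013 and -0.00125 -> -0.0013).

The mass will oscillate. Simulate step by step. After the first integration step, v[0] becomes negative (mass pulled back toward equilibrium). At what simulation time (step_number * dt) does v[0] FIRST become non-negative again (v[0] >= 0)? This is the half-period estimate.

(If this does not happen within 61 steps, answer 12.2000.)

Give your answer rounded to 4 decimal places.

Answer: 2.6000

Derivation:
Step 0: x=[8.9000] v=[0.0000]
Step 1: x=[8.7980] v=[-0.5100]
Step 2: x=[8.6001] v=[-0.9894]
Step 3: x=[8.3182] v=[-1.4094]
Step 4: x=[7.9692] v=[-1.7449]
Step 5: x=[7.5741] v=[-1.9757]
Step 6: x=[7.1565] v=[-2.0879]
Step 7: x=[6.7415] v=[-2.0748]
Step 8: x=[6.3541] v=[-1.9372]
Step 9: x=[6.0174] v=[-1.6834]
Step 10: x=[5.7517] v=[-1.3286]
Step 11: x=[5.5729] v=[-0.8941]
Step 12: x=[5.4917] v=[-0.4060]
Step 13: x=[5.5130] v=[0.1065]
First v>=0 after going negative at step 13, time=2.6000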